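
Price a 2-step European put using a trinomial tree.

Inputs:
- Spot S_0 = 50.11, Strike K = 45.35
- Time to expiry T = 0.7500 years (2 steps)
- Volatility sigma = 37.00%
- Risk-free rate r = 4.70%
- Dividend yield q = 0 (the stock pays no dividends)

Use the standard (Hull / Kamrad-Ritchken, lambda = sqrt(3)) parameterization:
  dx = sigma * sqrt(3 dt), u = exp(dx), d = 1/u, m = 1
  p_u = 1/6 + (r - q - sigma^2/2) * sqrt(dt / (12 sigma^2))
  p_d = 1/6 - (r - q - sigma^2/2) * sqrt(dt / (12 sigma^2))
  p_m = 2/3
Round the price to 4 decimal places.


dt = T/N = 0.375000; dx = sigma*sqrt(3*dt) = 0.392444
u = exp(dx) = 1.480595; d = 1/u = 0.675404
p_u = 0.156418, p_m = 0.666667, p_d = 0.176915
Discount per step: exp(-r*dt) = 0.982529
Stock lattice S(k, j) with j the centered position index:
  k=0: S(0,+0) = 50.1100
  k=1: S(1,-1) = 33.8445; S(1,+0) = 50.1100; S(1,+1) = 74.1926
  k=2: S(2,-2) = 22.8587; S(2,-1) = 33.8445; S(2,+0) = 50.1100; S(2,+1) = 74.1926; S(2,+2) = 109.8493
Terminal payoffs V(N, j) = max(K - S_T, 0):
  V(2,-2) = 22.491294; V(2,-1) = 11.505506; V(2,+0) = 0.000000; V(2,+1) = 0.000000; V(2,+2) = 0.000000
Backward induction: V(k, j) = exp(-r*dt) * [p_u * V(k+1, j+1) + p_m * V(k+1, j) + p_d * V(k+1, j-1)]
  V(1,-1) = exp(-r*dt) * [p_u*0.000000 + p_m*11.505506 + p_d*22.491294] = 11.445862
  V(1,+0) = exp(-r*dt) * [p_u*0.000000 + p_m*0.000000 + p_d*11.505506] = 1.999935
  V(1,+1) = exp(-r*dt) * [p_u*0.000000 + p_m*0.000000 + p_d*0.000000] = 0.000000
  V(0,+0) = exp(-r*dt) * [p_u*0.000000 + p_m*1.999935 + p_d*11.445862] = 3.299563

Answer: Price = V(0,0) = 3.2996


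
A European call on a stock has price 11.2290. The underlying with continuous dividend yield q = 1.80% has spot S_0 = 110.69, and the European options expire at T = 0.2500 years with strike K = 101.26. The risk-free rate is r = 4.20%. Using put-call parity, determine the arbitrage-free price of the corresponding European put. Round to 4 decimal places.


Answer: Put price = 1.2383

Derivation:
Put-call parity: C - P = S_0 * exp(-qT) - K * exp(-rT).
S_0 * exp(-qT) = 110.6900 * 0.99551011 = 110.19301406
K * exp(-rT) = 101.2600 * 0.98955493 = 100.20233247
P = C - S*exp(-qT) + K*exp(-rT)
P = 11.2290 - 110.19301406 + 100.20233247 = 1.2383


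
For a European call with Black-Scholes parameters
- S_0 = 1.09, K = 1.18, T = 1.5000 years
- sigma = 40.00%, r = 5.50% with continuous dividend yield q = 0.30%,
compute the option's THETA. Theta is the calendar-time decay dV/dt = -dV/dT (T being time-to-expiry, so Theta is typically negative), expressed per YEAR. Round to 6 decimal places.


d1 = 0.2422203606; d2 = -0.2476775879
phi(d1) = 0.3874091595; exp(-qT) = 0.9955101098; exp(-rT) = 0.9208114379
Theta = -S*exp(-qT)*phi(d1)*sigma/(2*sqrt(T)) - r*K*exp(-rT)*N(d2) + q*S*exp(-qT)*N(d1)
N(d1) = 0.5956952904; N(d2) = 0.4021919369; sqrt(T) = 1.2247448714
Term 1 = -1.0900 * 0.9955101098 * 0.3874091595 * 0.4000 / (2 * 1.2247448714) = -0.0686477683
Term 2 = -0.0550 * 1.1800 * 0.9208114379 * 0.4021919369 = -0.0240352565
Term 3 = 0.0030 * 1.0900 * 0.9955101098 * 0.5956952904 = 0.0019391776
Theta = -0.0686477683 + (-0.0240352565) + (0.0019391776) = -0.090744

Answer: Theta = -0.090744


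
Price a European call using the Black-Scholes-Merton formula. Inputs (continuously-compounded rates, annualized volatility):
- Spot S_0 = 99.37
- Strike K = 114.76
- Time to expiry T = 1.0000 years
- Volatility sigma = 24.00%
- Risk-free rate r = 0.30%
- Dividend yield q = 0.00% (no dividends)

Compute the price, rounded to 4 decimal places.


d1 = (ln(S/K) + (r - q + 0.5*sigma^2) * T) / (sigma * sqrt(T)) = -0.46746972
d2 = d1 - sigma * sqrt(T) = -0.70746972
exp(-rT) = 0.99700450; exp(-qT) = 1.00000000
C = S_0 * exp(-qT) * N(d1) - K * exp(-rT) * N(d2)
N(d1) = 0.32008192; N(d2) = 0.23963731
C = 99.3700 * 1.00000000 * 0.32008192 - 114.7600 * 0.99700450 * 0.23963731 = 4.3881

Answer: Price = 4.3881


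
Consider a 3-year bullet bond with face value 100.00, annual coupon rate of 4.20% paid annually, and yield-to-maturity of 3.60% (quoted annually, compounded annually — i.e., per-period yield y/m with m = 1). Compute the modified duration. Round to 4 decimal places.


Coupon per period c = face * coupon_rate / m = 4.200000
Periods per year m = 1; per-period yield y/m = 0.036000
Number of cashflows N = 3
Cashflows (t years, CF_t, discount factor 1/(1+y/m)^(m*t), PV):
  t = 1.0000: CF_t = 4.200000, DF = 0.965251, PV = 4.054054
  t = 2.0000: CF_t = 4.200000, DF = 0.931709, PV = 3.913180
  t = 3.0000: CF_t = 104.200000, DF = 0.899333, PV = 93.710543
Price P = sum_t PV_t = 101.677776
First compute Macaulay numerator sum_t t * PV_t:
  t * PV_t at t = 1.0000: 4.054054
  t * PV_t at t = 2.0000: 7.826359
  t * PV_t at t = 3.0000: 281.131628
Macaulay duration D = 293.012041 / 101.677776 = 2.881771
Modified duration = D / (1 + y/m) = 2.881771 / (1 + 0.036000) = 2.781632

Answer: Modified duration = 2.7816


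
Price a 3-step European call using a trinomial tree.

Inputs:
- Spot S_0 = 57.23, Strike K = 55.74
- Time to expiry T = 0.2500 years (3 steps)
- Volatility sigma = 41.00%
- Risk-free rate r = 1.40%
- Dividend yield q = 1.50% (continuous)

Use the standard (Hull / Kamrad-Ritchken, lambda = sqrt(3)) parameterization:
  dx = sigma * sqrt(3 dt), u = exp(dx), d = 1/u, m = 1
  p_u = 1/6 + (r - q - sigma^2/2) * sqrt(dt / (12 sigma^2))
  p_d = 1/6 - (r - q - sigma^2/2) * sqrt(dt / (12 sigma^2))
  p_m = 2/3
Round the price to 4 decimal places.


Answer: Price = V(0,0) = 5.1841

Derivation:
dt = T/N = 0.083333; dx = sigma*sqrt(3*dt) = 0.205000
u = exp(dx) = 1.227525; d = 1/u = 0.814647
p_u = 0.149380, p_m = 0.666667, p_d = 0.183953
Discount per step: exp(-r*dt) = 0.998834
Stock lattice S(k, j) with j the centered position index:
  k=0: S(0,+0) = 57.2300
  k=1: S(1,-1) = 46.6223; S(1,+0) = 57.2300; S(1,+1) = 70.2513
  k=2: S(2,-2) = 37.9807; S(2,-1) = 46.6223; S(2,+0) = 57.2300; S(2,+1) = 70.2513; S(2,+2) = 86.2352
  k=3: S(3,-3) = 30.9409; S(3,-2) = 37.9807; S(3,-1) = 46.6223; S(3,+0) = 57.2300; S(3,+1) = 70.2513; S(3,+2) = 86.2352; S(3,+3) = 105.8558
Terminal payoffs V(N, j) = max(S_T - K, 0):
  V(3,-3) = 0.000000; V(3,-2) = 0.000000; V(3,-1) = 0.000000; V(3,+0) = 1.490000; V(3,+1) = 14.511259; V(3,+2) = 30.495182; V(3,+3) = 50.115847
Backward induction: V(k, j) = exp(-r*dt) * [p_u * V(k+1, j+1) + p_m * V(k+1, j) + p_d * V(k+1, j-1)]
  V(2,-2) = exp(-r*dt) * [p_u*0.000000 + p_m*0.000000 + p_d*0.000000] = 0.000000
  V(2,-1) = exp(-r*dt) * [p_u*1.490000 + p_m*0.000000 + p_d*0.000000] = 0.222317
  V(2,+0) = exp(-r*dt) * [p_u*14.511259 + p_m*1.490000 + p_d*0.000000] = 3.157341
  V(2,+1) = exp(-r*dt) * [p_u*30.495182 + p_m*14.511259 + p_d*1.490000] = 14.486725
  V(2,+2) = exp(-r*dt) * [p_u*50.115847 + p_m*30.495182 + p_d*14.511259] = 30.450278
  V(1,-1) = exp(-r*dt) * [p_u*3.157341 + p_m*0.222317 + p_d*0.000000] = 0.619132
  V(1,+0) = exp(-r*dt) * [p_u*14.486725 + p_m*3.157341 + p_d*0.222317] = 4.304793
  V(1,+1) = exp(-r*dt) * [p_u*30.450278 + p_m*14.486725 + p_d*3.157341] = 14.770043
  V(0,+0) = exp(-r*dt) * [p_u*14.770043 + p_m*4.304793 + p_d*0.619132] = 5.184052


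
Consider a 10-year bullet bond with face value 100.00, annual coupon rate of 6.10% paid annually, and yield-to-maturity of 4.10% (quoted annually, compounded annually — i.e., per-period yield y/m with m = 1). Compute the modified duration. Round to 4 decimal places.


Answer: Modified duration = 7.6392

Derivation:
Coupon per period c = face * coupon_rate / m = 6.100000
Periods per year m = 1; per-period yield y/m = 0.041000
Number of cashflows N = 10
Cashflows (t years, CF_t, discount factor 1/(1+y/m)^(m*t), PV):
  t = 1.0000: CF_t = 6.100000, DF = 0.960615, PV = 5.859750
  t = 2.0000: CF_t = 6.100000, DF = 0.922781, PV = 5.628963
  t = 3.0000: CF_t = 6.100000, DF = 0.886437, PV = 5.407265
  t = 4.0000: CF_t = 6.100000, DF = 0.851524, PV = 5.194299
  t = 5.0000: CF_t = 6.100000, DF = 0.817987, PV = 4.989720
  t = 6.0000: CF_t = 6.100000, DF = 0.785770, PV = 4.793199
  t = 7.0000: CF_t = 6.100000, DF = 0.754823, PV = 4.604418
  t = 8.0000: CF_t = 6.100000, DF = 0.725094, PV = 4.423072
  t = 9.0000: CF_t = 6.100000, DF = 0.696536, PV = 4.248868
  t = 10.0000: CF_t = 106.100000, DF = 0.669103, PV = 70.991784
Price P = sum_t PV_t = 116.141338
First compute Macaulay numerator sum_t t * PV_t:
  t * PV_t at t = 1.0000: 5.859750
  t * PV_t at t = 2.0000: 11.257926
  t * PV_t at t = 3.0000: 16.221795
  t * PV_t at t = 4.0000: 20.777195
  t * PV_t at t = 5.0000: 24.948601
  t * PV_t at t = 6.0000: 28.759194
  t * PV_t at t = 7.0000: 32.230925
  t * PV_t at t = 8.0000: 35.384575
  t * PV_t at t = 9.0000: 38.239815
  t * PV_t at t = 10.0000: 709.917838
Macaulay duration D = 923.597612 / 116.141338 = 7.952359
Modified duration = D / (1 + y/m) = 7.952359 / (1 + 0.041000) = 7.639154


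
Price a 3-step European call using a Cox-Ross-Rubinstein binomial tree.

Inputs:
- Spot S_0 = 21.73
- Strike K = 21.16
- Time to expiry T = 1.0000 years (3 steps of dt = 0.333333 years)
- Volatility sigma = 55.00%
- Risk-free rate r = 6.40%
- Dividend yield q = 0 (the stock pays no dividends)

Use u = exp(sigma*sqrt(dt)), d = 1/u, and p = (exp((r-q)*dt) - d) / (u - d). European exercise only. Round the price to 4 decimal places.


dt = T/N = 0.333333
u = exp(sigma*sqrt(dt)) = 1.373748; d = 1/u = 0.727936
p = (exp((r-q)*dt) - d) / (u - d) = 0.454663
Discount per step: exp(-r*dt) = 0.978893
Stock lattice S(k, i) with i counting down-moves:
  k=0: S(0,0) = 21.7300
  k=1: S(1,0) = 29.8515; S(1,1) = 15.8180
  k=2: S(2,0) = 41.0085; S(2,1) = 21.7300; S(2,2) = 11.5145
  k=3: S(3,0) = 56.3353; S(3,1) = 29.8515; S(3,2) = 15.8180; S(3,3) = 8.3818
Terminal payoffs V(N, i) = max(S_T - K, 0):
  V(3,0) = 35.175323; V(3,1) = 8.691540; V(3,2) = 0.000000; V(3,3) = 0.000000
Backward induction: V(k, i) = exp(-r*dt) * [p * V(k+1, i) + (1-p) * V(k+1, i+1)].
  V(2,0) = exp(-r*dt) * [p*35.175323 + (1-p)*8.691540] = 20.295121
  V(2,1) = exp(-r*dt) * [p*8.691540 + (1-p)*0.000000] = 3.868311
  V(2,2) = exp(-r*dt) * [p*0.000000 + (1-p)*0.000000] = 0.000000
  V(1,0) = exp(-r*dt) * [p*20.295121 + (1-p)*3.868311] = 11.097679
  V(1,1) = exp(-r*dt) * [p*3.868311 + (1-p)*0.000000] = 1.721654
  V(0,0) = exp(-r*dt) * [p*11.097679 + (1-p)*1.721654] = 5.858267

Answer: Price = V(0,0) = 5.8583


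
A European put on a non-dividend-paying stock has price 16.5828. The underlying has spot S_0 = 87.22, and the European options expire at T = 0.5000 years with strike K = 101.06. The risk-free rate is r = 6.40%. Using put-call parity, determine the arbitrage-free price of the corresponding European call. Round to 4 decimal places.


Answer: Call price = 5.9255

Derivation:
Put-call parity: C - P = S_0 * exp(-qT) - K * exp(-rT).
S_0 * exp(-qT) = 87.2200 * 1.00000000 = 87.22000000
K * exp(-rT) = 101.0600 * 0.96850658 = 97.87727518
C = P + S*exp(-qT) - K*exp(-rT)
C = 16.5828 + 87.22000000 - 97.87727518 = 5.9255


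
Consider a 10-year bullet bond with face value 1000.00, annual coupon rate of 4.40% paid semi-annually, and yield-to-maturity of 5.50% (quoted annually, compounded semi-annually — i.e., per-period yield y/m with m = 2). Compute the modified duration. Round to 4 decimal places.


Coupon per period c = face * coupon_rate / m = 22.000000
Periods per year m = 2; per-period yield y/m = 0.027500
Number of cashflows N = 20
Cashflows (t years, CF_t, discount factor 1/(1+y/m)^(m*t), PV):
  t = 0.5000: CF_t = 22.000000, DF = 0.973236, PV = 21.411192
  t = 1.0000: CF_t = 22.000000, DF = 0.947188, PV = 20.838143
  t = 1.5000: CF_t = 22.000000, DF = 0.921838, PV = 20.280431
  t = 2.0000: CF_t = 22.000000, DF = 0.897166, PV = 19.737646
  t = 2.5000: CF_t = 22.000000, DF = 0.873154, PV = 19.209388
  t = 3.0000: CF_t = 22.000000, DF = 0.849785, PV = 18.695268
  t = 3.5000: CF_t = 22.000000, DF = 0.827041, PV = 18.194908
  t = 4.0000: CF_t = 22.000000, DF = 0.804906, PV = 17.707940
  t = 4.5000: CF_t = 22.000000, DF = 0.783364, PV = 17.234005
  t = 5.0000: CF_t = 22.000000, DF = 0.762398, PV = 16.772754
  t = 5.5000: CF_t = 22.000000, DF = 0.741993, PV = 16.323848
  t = 6.0000: CF_t = 22.000000, DF = 0.722134, PV = 15.886957
  t = 6.5000: CF_t = 22.000000, DF = 0.702807, PV = 15.461758
  t = 7.0000: CF_t = 22.000000, DF = 0.683997, PV = 15.047940
  t = 7.5000: CF_t = 22.000000, DF = 0.665691, PV = 14.645197
  t = 8.0000: CF_t = 22.000000, DF = 0.647874, PV = 14.253233
  t = 8.5000: CF_t = 22.000000, DF = 0.630535, PV = 13.871760
  t = 9.0000: CF_t = 22.000000, DF = 0.613659, PV = 13.500496
  t = 9.5000: CF_t = 22.000000, DF = 0.597235, PV = 13.139169
  t = 10.0000: CF_t = 1022.000000, DF = 0.581251, PV = 594.038079
Price P = sum_t PV_t = 916.250113
First compute Macaulay numerator sum_t t * PV_t:
  t * PV_t at t = 0.5000: 10.705596
  t * PV_t at t = 1.0000: 20.838143
  t * PV_t at t = 1.5000: 30.420647
  t * PV_t at t = 2.0000: 39.475292
  t * PV_t at t = 2.5000: 48.023470
  t * PV_t at t = 3.0000: 56.085804
  t * PV_t at t = 3.5000: 63.682178
  t * PV_t at t = 4.0000: 70.831759
  t * PV_t at t = 4.5000: 77.553021
  t * PV_t at t = 5.0000: 83.863770
  t * PV_t at t = 5.5000: 89.781165
  t * PV_t at t = 6.0000: 95.321741
  t * PV_t at t = 6.5000: 100.501430
  t * PV_t at t = 7.0000: 105.335581
  t * PV_t at t = 7.5000: 109.838979
  t * PV_t at t = 8.0000: 114.025866
  t * PV_t at t = 8.5000: 117.909959
  t * PV_t at t = 9.0000: 121.504466
  t * PV_t at t = 9.5000: 124.822106
  t * PV_t at t = 10.0000: 5940.380788
Macaulay duration D = 7420.901760 / 916.250113 = 8.099210
Modified duration = D / (1 + y/m) = 8.099210 / (1 + 0.027500) = 7.882442

Answer: Modified duration = 7.8824


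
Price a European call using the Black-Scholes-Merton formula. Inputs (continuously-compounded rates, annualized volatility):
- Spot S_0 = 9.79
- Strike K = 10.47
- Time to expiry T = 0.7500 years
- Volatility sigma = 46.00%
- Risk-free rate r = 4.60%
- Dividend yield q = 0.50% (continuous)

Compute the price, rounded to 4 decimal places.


Answer: Price = 1.3941

Derivation:
d1 = (ln(S/K) + (r - q + 0.5*sigma^2) * T) / (sigma * sqrt(T)) = 0.10780744
d2 = d1 - sigma * sqrt(T) = -0.29056425
exp(-rT) = 0.96608834; exp(-qT) = 0.99625702
C = S_0 * exp(-qT) * N(d1) - K * exp(-rT) * N(d2)
N(d1) = 0.54292578; N(d2) = 0.38569230
C = 9.7900 * 0.99625702 * 0.54292578 - 10.4700 * 0.96608834 * 0.38569230 = 1.3941


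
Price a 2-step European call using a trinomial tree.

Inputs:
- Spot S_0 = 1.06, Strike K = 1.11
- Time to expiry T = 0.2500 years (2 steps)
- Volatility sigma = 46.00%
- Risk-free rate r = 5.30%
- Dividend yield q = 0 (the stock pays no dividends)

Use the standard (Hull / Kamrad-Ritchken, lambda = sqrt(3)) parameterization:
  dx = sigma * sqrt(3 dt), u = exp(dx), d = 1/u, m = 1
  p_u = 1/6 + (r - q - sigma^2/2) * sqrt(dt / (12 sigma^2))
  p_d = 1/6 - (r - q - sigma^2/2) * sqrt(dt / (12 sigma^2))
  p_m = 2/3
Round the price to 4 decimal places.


Answer: Price = V(0,0) = 0.0779

Derivation:
dt = T/N = 0.125000; dx = sigma*sqrt(3*dt) = 0.281691
u = exp(dx) = 1.325370; d = 1/u = 0.754507
p_u = 0.154952, p_m = 0.666667, p_d = 0.178382
Discount per step: exp(-r*dt) = 0.993397
Stock lattice S(k, j) with j the centered position index:
  k=0: S(0,+0) = 1.0600
  k=1: S(1,-1) = 0.7998; S(1,+0) = 1.0600; S(1,+1) = 1.4049
  k=2: S(2,-2) = 0.6034; S(2,-1) = 0.7998; S(2,+0) = 1.0600; S(2,+1) = 1.4049; S(2,+2) = 1.8620
Terminal payoffs V(N, j) = max(S_T - K, 0):
  V(2,-2) = 0.000000; V(2,-1) = 0.000000; V(2,+0) = 0.000000; V(2,+1) = 0.294892; V(2,+2) = 0.752001
Backward induction: V(k, j) = exp(-r*dt) * [p_u * V(k+1, j+1) + p_m * V(k+1, j) + p_d * V(k+1, j-1)]
  V(1,-1) = exp(-r*dt) * [p_u*0.000000 + p_m*0.000000 + p_d*0.000000] = 0.000000
  V(1,+0) = exp(-r*dt) * [p_u*0.294892 + p_m*0.000000 + p_d*0.000000] = 0.045392
  V(1,+1) = exp(-r*dt) * [p_u*0.752001 + p_m*0.294892 + p_d*0.000000] = 0.311051
  V(0,+0) = exp(-r*dt) * [p_u*0.311051 + p_m*0.045392 + p_d*0.000000] = 0.077941


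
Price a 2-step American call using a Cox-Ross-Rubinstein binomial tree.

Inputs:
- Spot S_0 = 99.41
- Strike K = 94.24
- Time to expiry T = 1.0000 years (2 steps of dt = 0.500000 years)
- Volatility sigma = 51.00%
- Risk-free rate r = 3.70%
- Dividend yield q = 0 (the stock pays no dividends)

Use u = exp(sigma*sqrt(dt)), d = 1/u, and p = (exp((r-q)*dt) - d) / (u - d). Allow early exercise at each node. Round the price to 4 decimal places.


dt = T/N = 0.500000
u = exp(sigma*sqrt(dt)) = 1.434225; d = 1/u = 0.697241
p = (exp((r-q)*dt) - d) / (u - d) = 0.436144
Discount per step: exp(-r*dt) = 0.981670
Stock lattice S(k, i) with i counting down-moves:
  k=0: S(0,0) = 99.4100
  k=1: S(1,0) = 142.5763; S(1,1) = 69.3127
  k=2: S(2,0) = 204.4864; S(2,1) = 99.4100; S(2,2) = 48.3276
Terminal payoffs V(N, i) = max(S_T - K, 0):
  V(2,0) = 110.246433; V(2,1) = 5.170000; V(2,2) = 0.000000
Backward induction: V(k, i) = exp(-r*dt) * [p * V(k+1, i) + (1-p) * V(k+1, i+1)]; then take max(V_cont, immediate exercise) for American.
  V(1,0) = exp(-r*dt) * [p*110.246433 + (1-p)*5.170000] = 50.063694; exercise = 48.336282; V(1,0) = max -> 50.063694
  V(1,1) = exp(-r*dt) * [p*5.170000 + (1-p)*0.000000] = 2.213535; exercise = 0.000000; V(1,1) = max -> 2.213535
  V(0,0) = exp(-r*dt) * [p*50.063694 + (1-p)*2.213535] = 22.660000; exercise = 5.170000; V(0,0) = max -> 22.660000

Answer: Price = V(0,0) = 22.6600


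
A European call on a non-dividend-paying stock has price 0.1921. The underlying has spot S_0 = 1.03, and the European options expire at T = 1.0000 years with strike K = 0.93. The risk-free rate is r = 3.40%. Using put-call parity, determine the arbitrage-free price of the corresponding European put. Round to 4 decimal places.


Put-call parity: C - P = S_0 * exp(-qT) - K * exp(-rT).
S_0 * exp(-qT) = 1.0300 * 1.00000000 = 1.03000000
K * exp(-rT) = 0.9300 * 0.96657150 = 0.89891150
P = C - S*exp(-qT) + K*exp(-rT)
P = 0.1921 - 1.03000000 + 0.89891150 = 0.0610

Answer: Put price = 0.0610


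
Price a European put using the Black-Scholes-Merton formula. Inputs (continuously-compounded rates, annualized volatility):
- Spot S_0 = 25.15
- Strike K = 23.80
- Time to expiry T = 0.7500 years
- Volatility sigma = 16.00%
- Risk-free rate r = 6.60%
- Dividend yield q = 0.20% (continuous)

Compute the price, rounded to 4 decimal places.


d1 = (ln(S/K) + (r - q + 0.5*sigma^2) * T) / (sigma * sqrt(T)) = 0.81386409
d2 = d1 - sigma * sqrt(T) = 0.67530002
exp(-rT) = 0.95170516; exp(-qT) = 0.99850112
P = K * exp(-rT) * N(-d2) - S_0 * exp(-qT) * N(-d1)
N(-d1) = 0.20786141; N(-d2) = 0.24974258
P = 23.8000 * 0.95170516 * 0.24974258 - 25.1500 * 0.99850112 * 0.20786141 = 0.4369

Answer: Price = 0.4369


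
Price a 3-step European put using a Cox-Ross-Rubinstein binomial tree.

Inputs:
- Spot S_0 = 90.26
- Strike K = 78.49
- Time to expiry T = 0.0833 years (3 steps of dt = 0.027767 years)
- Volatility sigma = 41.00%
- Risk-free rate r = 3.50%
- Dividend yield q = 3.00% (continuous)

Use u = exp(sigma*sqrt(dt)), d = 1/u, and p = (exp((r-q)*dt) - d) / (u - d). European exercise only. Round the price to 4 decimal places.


dt = T/N = 0.027767
u = exp(sigma*sqrt(dt)) = 1.070708; d = 1/u = 0.933962
p = (exp((r-q)*dt) - d) / (u - d) = 0.483942
Discount per step: exp(-r*dt) = 0.999029
Stock lattice S(k, i) with i counting down-moves:
  k=0: S(0,0) = 90.2600
  k=1: S(1,0) = 96.6421; S(1,1) = 84.2994
  k=2: S(2,0) = 103.4754; S(2,1) = 90.2600; S(2,2) = 78.7324
  k=3: S(3,0) = 110.7919; S(3,1) = 96.6421; S(3,2) = 84.2994; S(3,3) = 73.5331
Terminal payoffs V(N, i) = max(K - S_T, 0):
  V(3,0) = 0.000000; V(3,1) = 0.000000; V(3,2) = 0.000000; V(3,3) = 4.956918
Backward induction: V(k, i) = exp(-r*dt) * [p * V(k+1, i) + (1-p) * V(k+1, i+1)].
  V(2,0) = exp(-r*dt) * [p*0.000000 + (1-p)*0.000000] = 0.000000
  V(2,1) = exp(-r*dt) * [p*0.000000 + (1-p)*0.000000] = 0.000000
  V(2,2) = exp(-r*dt) * [p*0.000000 + (1-p)*4.956918] = 2.555572
  V(1,0) = exp(-r*dt) * [p*0.000000 + (1-p)*0.000000] = 0.000000
  V(1,1) = exp(-r*dt) * [p*0.000000 + (1-p)*2.555572] = 1.317542
  V(0,0) = exp(-r*dt) * [p*0.000000 + (1-p)*1.317542] = 0.679268

Answer: Price = V(0,0) = 0.6793


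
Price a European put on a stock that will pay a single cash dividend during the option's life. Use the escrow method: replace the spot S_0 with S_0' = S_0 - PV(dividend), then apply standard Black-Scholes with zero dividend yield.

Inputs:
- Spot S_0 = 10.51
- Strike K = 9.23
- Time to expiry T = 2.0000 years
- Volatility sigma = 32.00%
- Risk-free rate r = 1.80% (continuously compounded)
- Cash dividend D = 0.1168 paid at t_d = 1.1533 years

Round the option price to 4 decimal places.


Answer: Price = 1.0797

Derivation:
PV(D) = D * exp(-r * t_d) = 0.1168 * 0.97945459 = 0.11440030
S_0' = S_0 - PV(D) = 10.5100 - 0.11440030 = 10.39559970
d1 = (ln(S_0'/K) + (r + sigma^2/2)*T) / (sigma*sqrt(T)) = 0.56861011
d2 = d1 - sigma*sqrt(T) = 0.11606177
exp(-rT) = 0.96464029
N(-d1) = 0.28481038; N(-d2) = 0.45380179
P = K * exp(-rT) * N(-d2) - S_0' * N(-d1) = 9.2300 * 0.96464029 * 0.45380179 - 10.39559970 * 0.28481038 = 1.0797


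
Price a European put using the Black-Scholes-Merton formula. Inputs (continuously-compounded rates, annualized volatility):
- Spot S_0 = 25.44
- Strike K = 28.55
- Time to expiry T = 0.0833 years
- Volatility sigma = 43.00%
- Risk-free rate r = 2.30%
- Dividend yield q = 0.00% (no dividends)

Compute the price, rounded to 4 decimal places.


d1 = (ln(S/K) + (r - q + 0.5*sigma^2) * T) / (sigma * sqrt(T)) = -0.85183356
d2 = d1 - sigma * sqrt(T) = -0.97593904
exp(-rT) = 0.99808593; exp(-qT) = 1.00000000
P = K * exp(-rT) * N(-d2) - S_0 * exp(-qT) * N(-d1)
N(-d1) = 0.80284676; N(-d2) = 0.83545266
P = 28.5500 * 0.99808593 * 0.83545266 - 25.4400 * 1.00000000 * 0.80284676 = 3.3821

Answer: Price = 3.3821


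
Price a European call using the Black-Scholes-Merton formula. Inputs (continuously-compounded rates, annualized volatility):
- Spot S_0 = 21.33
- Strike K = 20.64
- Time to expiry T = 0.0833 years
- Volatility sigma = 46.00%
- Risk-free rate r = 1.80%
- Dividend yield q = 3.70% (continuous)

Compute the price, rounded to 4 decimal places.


d1 = (ln(S/K) + (r - q + 0.5*sigma^2) * T) / (sigma * sqrt(T)) = 0.30214540
d2 = d1 - sigma * sqrt(T) = 0.16938140
exp(-rT) = 0.99850172; exp(-qT) = 0.99692264
C = S_0 * exp(-qT) * N(d1) - K * exp(-rT) * N(d2)
N(d1) = 0.61872939; N(d2) = 0.56725167
C = 21.3300 * 0.99692264 * 0.61872939 - 20.6400 * 0.99850172 * 0.56725167 = 1.4664

Answer: Price = 1.4664


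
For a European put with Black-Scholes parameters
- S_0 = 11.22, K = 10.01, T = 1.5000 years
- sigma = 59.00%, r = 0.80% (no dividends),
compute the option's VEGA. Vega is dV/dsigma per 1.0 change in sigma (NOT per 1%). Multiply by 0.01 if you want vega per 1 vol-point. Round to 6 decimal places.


Answer: Vega = 4.749012

Derivation:
d1 = 0.5358269977; d2 = -0.1867724764
phi(d1) = 0.3455928887; exp(-qT) = 1.0000000000; exp(-rT) = 0.9880717129
Vega = S * exp(-qT) * phi(d1) * sqrt(T) = 11.2200 * 1.0000000000 * 0.3455928887 * 1.2247448714 = 4.749012


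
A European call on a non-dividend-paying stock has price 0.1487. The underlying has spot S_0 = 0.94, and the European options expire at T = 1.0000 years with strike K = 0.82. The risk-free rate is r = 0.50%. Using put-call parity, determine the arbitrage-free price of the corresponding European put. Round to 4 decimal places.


Answer: Put price = 0.0246

Derivation:
Put-call parity: C - P = S_0 * exp(-qT) - K * exp(-rT).
S_0 * exp(-qT) = 0.9400 * 1.00000000 = 0.94000000
K * exp(-rT) = 0.8200 * 0.99501248 = 0.81591023
P = C - S*exp(-qT) + K*exp(-rT)
P = 0.1487 - 0.94000000 + 0.81591023 = 0.0246


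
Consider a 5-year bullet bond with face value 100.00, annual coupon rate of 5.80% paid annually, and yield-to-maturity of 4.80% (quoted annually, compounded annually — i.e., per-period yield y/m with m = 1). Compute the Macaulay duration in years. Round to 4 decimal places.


Answer: Macaulay duration = 4.4934 years

Derivation:
Coupon per period c = face * coupon_rate / m = 5.800000
Periods per year m = 1; per-period yield y/m = 0.048000
Number of cashflows N = 5
Cashflows (t years, CF_t, discount factor 1/(1+y/m)^(m*t), PV):
  t = 1.0000: CF_t = 5.800000, DF = 0.954198, PV = 5.534351
  t = 2.0000: CF_t = 5.800000, DF = 0.910495, PV = 5.280869
  t = 3.0000: CF_t = 5.800000, DF = 0.868793, PV = 5.038998
  t = 4.0000: CF_t = 5.800000, DF = 0.829001, PV = 4.808204
  t = 5.0000: CF_t = 105.800000, DF = 0.791031, PV = 83.691096
Price P = sum_t PV_t = 104.353518
Macaulay numerator sum_t t * PV_t:
  t * PV_t at t = 1.0000: 5.534351
  t * PV_t at t = 2.0000: 10.561739
  t * PV_t at t = 3.0000: 15.116993
  t * PV_t at t = 4.0000: 19.232815
  t * PV_t at t = 5.0000: 418.455479
Macaulay duration D = (sum_t t * PV_t) / P = 468.901377 / 104.353518 = 4.493393


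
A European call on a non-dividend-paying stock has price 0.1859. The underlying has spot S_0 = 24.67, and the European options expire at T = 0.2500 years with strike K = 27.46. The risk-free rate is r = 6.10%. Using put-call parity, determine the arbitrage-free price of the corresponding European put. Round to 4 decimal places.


Answer: Put price = 2.5603

Derivation:
Put-call parity: C - P = S_0 * exp(-qT) - K * exp(-rT).
S_0 * exp(-qT) = 24.6700 * 1.00000000 = 24.67000000
K * exp(-rT) = 27.4600 * 0.98486569 = 27.04441191
P = C - S*exp(-qT) + K*exp(-rT)
P = 0.1859 - 24.67000000 + 27.04441191 = 2.5603


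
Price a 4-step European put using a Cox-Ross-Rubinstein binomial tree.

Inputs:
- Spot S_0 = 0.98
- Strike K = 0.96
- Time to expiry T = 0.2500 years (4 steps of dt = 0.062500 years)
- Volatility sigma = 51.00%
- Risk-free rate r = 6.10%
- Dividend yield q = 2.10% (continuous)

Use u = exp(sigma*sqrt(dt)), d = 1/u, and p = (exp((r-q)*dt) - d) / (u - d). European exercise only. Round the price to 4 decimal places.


dt = T/N = 0.062500
u = exp(sigma*sqrt(dt)) = 1.135985; d = 1/u = 0.880293
p = (exp((r-q)*dt) - d) / (u - d) = 0.477958
Discount per step: exp(-r*dt) = 0.996195
Stock lattice S(k, i) with i counting down-moves:
  k=0: S(0,0) = 0.9800
  k=1: S(1,0) = 1.1133; S(1,1) = 0.8627
  k=2: S(2,0) = 1.2647; S(2,1) = 0.9800; S(2,2) = 0.7594
  k=3: S(3,0) = 1.4366; S(3,1) = 1.1133; S(3,2) = 0.8627; S(3,3) = 0.6685
  k=4: S(4,0) = 1.6320; S(4,1) = 1.2647; S(4,2) = 0.9800; S(4,3) = 0.7594; S(4,4) = 0.5885
Terminal payoffs V(N, i) = max(K - S_T, 0):
  V(4,0) = 0.000000; V(4,1) = 0.000000; V(4,2) = 0.000000; V(4,3) = 0.200582; V(4,4) = 0.371514
Backward induction: V(k, i) = exp(-r*dt) * [p * V(k+1, i) + (1-p) * V(k+1, i+1)].
  V(3,0) = exp(-r*dt) * [p*0.000000 + (1-p)*0.000000] = 0.000000
  V(3,1) = exp(-r*dt) * [p*0.000000 + (1-p)*0.000000] = 0.000000
  V(3,2) = exp(-r*dt) * [p*0.000000 + (1-p)*0.200582] = 0.104314
  V(3,3) = exp(-r*dt) * [p*0.200582 + (1-p)*0.371514] = 0.288713
  V(2,0) = exp(-r*dt) * [p*0.000000 + (1-p)*0.000000] = 0.000000
  V(2,1) = exp(-r*dt) * [p*0.000000 + (1-p)*0.104314] = 0.054249
  V(2,2) = exp(-r*dt) * [p*0.104314 + (1-p)*0.288713] = 0.199815
  V(1,0) = exp(-r*dt) * [p*0.000000 + (1-p)*0.054249] = 0.028212
  V(1,1) = exp(-r*dt) * [p*0.054249 + (1-p)*0.199815] = 0.129745
  V(0,0) = exp(-r*dt) * [p*0.028212 + (1-p)*0.129745] = 0.080908

Answer: Price = V(0,0) = 0.0809


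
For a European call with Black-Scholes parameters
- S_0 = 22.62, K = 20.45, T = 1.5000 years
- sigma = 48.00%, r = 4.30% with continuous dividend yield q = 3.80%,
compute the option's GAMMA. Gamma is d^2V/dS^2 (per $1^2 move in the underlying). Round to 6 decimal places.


d1 = 0.4782485635; d2 = -0.1096289748
phi(d1) = 0.3558310009; exp(-qT) = 0.9445940694; exp(-rT) = 0.9375361143
Gamma = exp(-qT) * phi(d1) / (S * sigma * sqrt(T)) = 0.9445940694 * 0.3558310009 / (22.6200 * 0.4800 * 1.2247448714) = 0.025276

Answer: Gamma = 0.025276


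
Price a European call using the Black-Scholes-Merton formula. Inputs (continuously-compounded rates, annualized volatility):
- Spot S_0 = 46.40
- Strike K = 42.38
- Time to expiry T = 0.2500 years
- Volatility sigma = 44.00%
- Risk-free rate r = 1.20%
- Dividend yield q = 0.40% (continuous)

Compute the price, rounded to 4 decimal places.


d1 = (ln(S/K) + (r - q + 0.5*sigma^2) * T) / (sigma * sqrt(T)) = 0.53101321
d2 = d1 - sigma * sqrt(T) = 0.31101321
exp(-rT) = 0.99700450; exp(-qT) = 0.99900050
C = S_0 * exp(-qT) * N(d1) - K * exp(-rT) * N(d2)
N(d1) = 0.70229519; N(d2) = 0.62210471
C = 46.4000 * 0.99900050 * 0.70229519 - 42.3800 * 0.99700450 * 0.62210471 = 6.2681

Answer: Price = 6.2681


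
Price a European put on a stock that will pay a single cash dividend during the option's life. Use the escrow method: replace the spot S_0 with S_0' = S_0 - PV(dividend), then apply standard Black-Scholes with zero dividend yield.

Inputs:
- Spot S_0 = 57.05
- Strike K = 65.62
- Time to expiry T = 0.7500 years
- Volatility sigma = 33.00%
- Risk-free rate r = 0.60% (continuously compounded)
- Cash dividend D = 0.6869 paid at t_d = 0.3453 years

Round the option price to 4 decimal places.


PV(D) = D * exp(-r * t_d) = 0.6869 * 0.99793034 = 0.68547835
S_0' = S_0 - PV(D) = 57.0500 - 0.68547835 = 56.36452165
d1 = (ln(S_0'/K) + (r + sigma^2/2)*T) / (sigma*sqrt(T)) = -0.37336408
d2 = d1 - sigma*sqrt(T) = -0.65915246
exp(-rT) = 0.99551011
N(-d1) = 0.64556125; N(-d2) = 0.74510106
P = K * exp(-rT) * N(-d2) - S_0' * N(-d1) = 65.6200 * 0.99551011 * 0.74510106 - 56.36452165 * 0.64556125 = 12.2873

Answer: Price = 12.2873


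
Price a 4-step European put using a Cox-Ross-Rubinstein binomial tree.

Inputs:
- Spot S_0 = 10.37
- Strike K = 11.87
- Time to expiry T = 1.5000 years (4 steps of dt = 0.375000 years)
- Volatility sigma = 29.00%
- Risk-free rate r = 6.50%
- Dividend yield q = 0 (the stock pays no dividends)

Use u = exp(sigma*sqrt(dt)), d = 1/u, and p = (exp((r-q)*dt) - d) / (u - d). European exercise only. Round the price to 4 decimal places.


dt = T/N = 0.375000
u = exp(sigma*sqrt(dt)) = 1.194333; d = 1/u = 0.837287
p = (exp((r-q)*dt) - d) / (u - d) = 0.524827
Discount per step: exp(-r*dt) = 0.975920
Stock lattice S(k, i) with i counting down-moves:
  k=0: S(0,0) = 10.3700
  k=1: S(1,0) = 12.3852; S(1,1) = 8.6827
  k=2: S(2,0) = 14.7921; S(2,1) = 10.3700; S(2,2) = 7.2699
  k=3: S(3,0) = 17.6667; S(3,1) = 12.3852; S(3,2) = 8.6827; S(3,3) = 6.0870
  k=4: S(4,0) = 21.0999; S(4,1) = 14.7921; S(4,2) = 10.3700; S(4,3) = 7.2699; S(4,4) = 5.0966
Terminal payoffs V(N, i) = max(K - S_T, 0):
  V(4,0) = 0.000000; V(4,1) = 0.000000; V(4,2) = 1.500000; V(4,3) = 4.600111; V(4,4) = 6.773444
Backward induction: V(k, i) = exp(-r*dt) * [p * V(k+1, i) + (1-p) * V(k+1, i+1)].
  V(3,0) = exp(-r*dt) * [p*0.000000 + (1-p)*0.000000] = 0.000000
  V(3,1) = exp(-r*dt) * [p*0.000000 + (1-p)*1.500000] = 0.695596
  V(3,2) = exp(-r*dt) * [p*1.500000 + (1-p)*4.600111] = 2.901497
  V(3,3) = exp(-r*dt) * [p*4.600111 + (1-p)*6.773444] = 5.497181
  V(2,0) = exp(-r*dt) * [p*0.000000 + (1-p)*0.695596] = 0.322570
  V(2,1) = exp(-r*dt) * [p*0.695596 + (1-p)*2.901497] = 1.701791
  V(2,2) = exp(-r*dt) * [p*2.901497 + (1-p)*5.497181] = 4.035327
  V(1,0) = exp(-r*dt) * [p*0.322570 + (1-p)*1.701791] = 0.954390
  V(1,1) = exp(-r*dt) * [p*1.701791 + (1-p)*4.035327] = 2.742944
  V(0,0) = exp(-r*dt) * [p*0.954390 + (1-p)*2.742944] = 1.760816

Answer: Price = V(0,0) = 1.7608


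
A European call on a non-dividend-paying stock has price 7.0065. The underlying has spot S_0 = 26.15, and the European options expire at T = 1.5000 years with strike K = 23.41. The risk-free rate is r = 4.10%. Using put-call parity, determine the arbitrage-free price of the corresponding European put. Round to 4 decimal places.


Answer: Put price = 2.8702

Derivation:
Put-call parity: C - P = S_0 * exp(-qT) - K * exp(-rT).
S_0 * exp(-qT) = 26.1500 * 1.00000000 = 26.15000000
K * exp(-rT) = 23.4100 * 0.94035295 = 22.01366246
P = C - S*exp(-qT) + K*exp(-rT)
P = 7.0065 - 26.15000000 + 22.01366246 = 2.8702


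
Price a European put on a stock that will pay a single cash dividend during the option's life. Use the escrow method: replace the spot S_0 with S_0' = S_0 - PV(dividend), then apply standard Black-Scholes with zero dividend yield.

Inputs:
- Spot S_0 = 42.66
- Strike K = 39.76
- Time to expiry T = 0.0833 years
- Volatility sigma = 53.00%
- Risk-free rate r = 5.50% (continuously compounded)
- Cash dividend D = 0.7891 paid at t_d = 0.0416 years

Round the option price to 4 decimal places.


PV(D) = D * exp(-r * t_d) = 0.7891 * 0.99771462 = 0.78729660
S_0' = S_0 - PV(D) = 42.6600 - 0.78729660 = 41.87270340
d1 = (ln(S_0'/K) + (r + sigma^2/2)*T) / (sigma*sqrt(T)) = 0.44489106
d2 = d1 - sigma*sqrt(T) = 0.29192384
exp(-rT) = 0.99542898
N(-d1) = 0.32819924; N(-d2) = 0.38517243
P = K * exp(-rT) * N(-d2) - S_0' * N(-d1) = 39.7600 * 0.99542898 * 0.38517243 - 41.87270340 * 0.32819924 = 1.5019

Answer: Price = 1.5019


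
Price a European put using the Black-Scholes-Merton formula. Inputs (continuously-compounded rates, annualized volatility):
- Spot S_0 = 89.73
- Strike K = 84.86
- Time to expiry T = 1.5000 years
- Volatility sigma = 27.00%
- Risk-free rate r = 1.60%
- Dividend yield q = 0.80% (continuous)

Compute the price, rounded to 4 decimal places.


Answer: Price = 8.5891

Derivation:
d1 = (ln(S/K) + (r - q + 0.5*sigma^2) * T) / (sigma * sqrt(T)) = 0.37037894
d2 = d1 - sigma * sqrt(T) = 0.03969783
exp(-rT) = 0.97628571; exp(-qT) = 0.98807171
P = K * exp(-rT) * N(-d2) - S_0 * exp(-qT) * N(-d1)
N(-d1) = 0.35555008; N(-d2) = 0.48416702
P = 84.8600 * 0.97628571 * 0.48416702 - 89.7300 * 0.98807171 * 0.35555008 = 8.5891


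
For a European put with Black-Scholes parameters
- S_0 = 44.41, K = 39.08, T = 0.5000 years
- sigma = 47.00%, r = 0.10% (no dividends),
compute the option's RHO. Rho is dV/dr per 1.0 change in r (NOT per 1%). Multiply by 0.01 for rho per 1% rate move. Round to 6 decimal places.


Answer: Rho = -8.064407

Derivation:
d1 = 0.5523823155; d2 = 0.2200421284
phi(d1) = 0.3424938271; exp(-qT) = 1.0000000000; exp(-rT) = 0.9995001250
N(-d2) = 0.4129191725
Rho = -K*T*exp(-rT)*N(-d2) = -39.0800 * 0.5000 * 0.9995001250 * 0.4129191725 = -8.064407


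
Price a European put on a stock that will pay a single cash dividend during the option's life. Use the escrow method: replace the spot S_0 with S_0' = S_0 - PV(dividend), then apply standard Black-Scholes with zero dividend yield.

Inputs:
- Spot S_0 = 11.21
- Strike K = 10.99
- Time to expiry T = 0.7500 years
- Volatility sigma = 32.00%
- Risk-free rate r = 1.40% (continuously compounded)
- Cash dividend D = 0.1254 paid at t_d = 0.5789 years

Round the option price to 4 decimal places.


Answer: Price = 1.1078

Derivation:
PV(D) = D * exp(-r * t_d) = 0.1254 * 0.99192815 = 0.12438779
S_0' = S_0 - PV(D) = 11.2100 - 0.12438779 = 11.08561221
d1 = (ln(S_0'/K) + (r + sigma^2/2)*T) / (sigma*sqrt(T)) = 0.20771007
d2 = d1 - sigma*sqrt(T) = -0.06941806
exp(-rT) = 0.98955493
N(-d1) = 0.41772768; N(-d2) = 0.52767157
P = K * exp(-rT) * N(-d2) - S_0' * N(-d1) = 10.9900 * 0.98955493 * 0.52767157 - 11.08561221 * 0.41772768 = 1.1078


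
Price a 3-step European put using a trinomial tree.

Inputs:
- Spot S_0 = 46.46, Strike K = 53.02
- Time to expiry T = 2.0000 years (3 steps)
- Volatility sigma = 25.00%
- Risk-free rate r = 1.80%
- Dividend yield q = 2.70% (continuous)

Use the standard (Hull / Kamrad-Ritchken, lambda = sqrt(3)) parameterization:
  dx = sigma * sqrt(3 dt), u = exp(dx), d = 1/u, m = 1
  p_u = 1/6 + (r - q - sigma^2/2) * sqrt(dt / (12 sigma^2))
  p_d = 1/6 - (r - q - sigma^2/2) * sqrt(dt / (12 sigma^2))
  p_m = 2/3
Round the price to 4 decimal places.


Answer: Price = V(0,0) = 10.9650

Derivation:
dt = T/N = 0.666667; dx = sigma*sqrt(3*dt) = 0.353553
u = exp(dx) = 1.424119; d = 1/u = 0.702189
p_u = 0.128719, p_m = 0.666667, p_d = 0.204615
Discount per step: exp(-r*dt) = 0.988072
Stock lattice S(k, j) with j the centered position index:
  k=0: S(0,+0) = 46.4600
  k=1: S(1,-1) = 32.6237; S(1,+0) = 46.4600; S(1,+1) = 66.1646
  k=2: S(2,-2) = 22.9080; S(2,-1) = 32.6237; S(2,+0) = 46.4600; S(2,+1) = 66.1646; S(2,+2) = 94.2262
  k=3: S(3,-3) = 16.0857; S(3,-2) = 22.9080; S(3,-1) = 32.6237; S(3,+0) = 46.4600; S(3,+1) = 66.1646; S(3,+2) = 94.2262; S(3,+3) = 134.1894
Terminal payoffs V(N, j) = max(K - S_T, 0):
  V(3,-3) = 36.934286; V(3,-2) = 30.112029; V(3,-1) = 20.396322; V(3,+0) = 6.560000; V(3,+1) = 0.000000; V(3,+2) = 0.000000; V(3,+3) = 0.000000
Backward induction: V(k, j) = exp(-r*dt) * [p_u * V(k+1, j+1) + p_m * V(k+1, j) + p_d * V(k+1, j-1)]
  V(2,-2) = exp(-r*dt) * [p_u*20.396322 + p_m*30.112029 + p_d*36.934286] = 29.896452
  V(2,-1) = exp(-r*dt) * [p_u*6.560000 + p_m*20.396322 + p_d*30.112029] = 20.357545
  V(2,+0) = exp(-r*dt) * [p_u*0.000000 + p_m*6.560000 + p_d*20.396322] = 8.444774
  V(2,+1) = exp(-r*dt) * [p_u*0.000000 + p_m*0.000000 + p_d*6.560000] = 1.326262
  V(2,+2) = exp(-r*dt) * [p_u*0.000000 + p_m*0.000000 + p_d*0.000000] = 0.000000
  V(1,-1) = exp(-r*dt) * [p_u*8.444774 + p_m*20.357545 + p_d*29.896452] = 20.528129
  V(1,+0) = exp(-r*dt) * [p_u*1.326262 + p_m*8.444774 + p_d*20.357545] = 9.847140
  V(1,+1) = exp(-r*dt) * [p_u*0.000000 + p_m*1.326262 + p_d*8.444774] = 2.580942
  V(0,+0) = exp(-r*dt) * [p_u*2.580942 + p_m*9.847140 + p_d*20.528129] = 10.964960


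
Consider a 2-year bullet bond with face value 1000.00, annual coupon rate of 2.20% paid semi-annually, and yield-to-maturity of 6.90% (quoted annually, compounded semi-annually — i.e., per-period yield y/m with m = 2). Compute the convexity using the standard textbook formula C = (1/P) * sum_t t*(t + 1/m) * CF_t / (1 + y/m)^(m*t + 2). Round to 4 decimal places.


Coupon per period c = face * coupon_rate / m = 11.000000
Periods per year m = 2; per-period yield y/m = 0.034500
Number of cashflows N = 4
Cashflows (t years, CF_t, discount factor 1/(1+y/m)^(m*t), PV):
  t = 0.5000: CF_t = 11.000000, DF = 0.966651, PV = 10.633156
  t = 1.0000: CF_t = 11.000000, DF = 0.934413, PV = 10.278546
  t = 1.5000: CF_t = 11.000000, DF = 0.903251, PV = 9.935762
  t = 2.0000: CF_t = 1011.000000, DF = 0.873128, PV = 882.732620
Price P = sum_t PV_t = 913.580085
Convexity numerator sum_t t*(t + 1/m) * CF_t / (1+y/m)^(m*t + 2):
  t = 0.5000: term = 4.967881
  t = 1.0000: term = 14.406615
  t = 1.5000: term = 27.852326
  t = 2.0000: term = 4124.185490
Convexity = (1/P) * sum = 4171.412312 / 913.580085 = 4.566006

Answer: Convexity = 4.5660


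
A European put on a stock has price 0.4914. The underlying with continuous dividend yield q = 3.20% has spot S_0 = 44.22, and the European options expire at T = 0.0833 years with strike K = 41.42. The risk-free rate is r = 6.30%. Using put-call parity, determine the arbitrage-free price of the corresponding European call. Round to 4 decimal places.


Put-call parity: C - P = S_0 * exp(-qT) - K * exp(-rT).
S_0 * exp(-qT) = 44.2200 * 0.99733795 = 44.10228413
K * exp(-rT) = 41.4200 * 0.99476585 = 41.20320135
C = P + S*exp(-qT) - K*exp(-rT)
C = 0.4914 + 44.10228413 - 41.20320135 = 3.3905

Answer: Call price = 3.3905


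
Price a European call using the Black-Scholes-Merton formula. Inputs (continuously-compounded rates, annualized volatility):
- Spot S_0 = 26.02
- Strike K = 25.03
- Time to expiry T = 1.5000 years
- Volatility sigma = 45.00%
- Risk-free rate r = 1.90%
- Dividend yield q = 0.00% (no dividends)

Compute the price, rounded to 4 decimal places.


d1 = (ln(S/K) + (r - q + 0.5*sigma^2) * T) / (sigma * sqrt(T)) = 0.39766172
d2 = d1 - sigma * sqrt(T) = -0.15347347
exp(-rT) = 0.97190229; exp(-qT) = 1.00000000
C = S_0 * exp(-qT) * N(d1) - K * exp(-rT) * N(d2)
N(d1) = 0.65456022; N(d2) = 0.43901245
C = 26.0200 * 1.00000000 * 0.65456022 - 25.0300 * 0.97190229 * 0.43901245 = 6.3519

Answer: Price = 6.3519


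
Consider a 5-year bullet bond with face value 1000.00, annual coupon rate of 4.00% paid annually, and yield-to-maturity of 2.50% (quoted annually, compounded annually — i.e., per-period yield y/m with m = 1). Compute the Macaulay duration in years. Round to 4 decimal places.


Coupon per period c = face * coupon_rate / m = 40.000000
Periods per year m = 1; per-period yield y/m = 0.025000
Number of cashflows N = 5
Cashflows (t years, CF_t, discount factor 1/(1+y/m)^(m*t), PV):
  t = 1.0000: CF_t = 40.000000, DF = 0.975610, PV = 39.024390
  t = 2.0000: CF_t = 40.000000, DF = 0.951814, PV = 38.072576
  t = 3.0000: CF_t = 40.000000, DF = 0.928599, PV = 37.143976
  t = 4.0000: CF_t = 40.000000, DF = 0.905951, PV = 36.238026
  t = 5.0000: CF_t = 1040.000000, DF = 0.883854, PV = 919.208459
Price P = sum_t PV_t = 1069.687427
Macaulay numerator sum_t t * PV_t:
  t * PV_t at t = 1.0000: 39.024390
  t * PV_t at t = 2.0000: 76.145152
  t * PV_t at t = 3.0000: 111.431929
  t * PV_t at t = 4.0000: 144.952103
  t * PV_t at t = 5.0000: 4596.042296
Macaulay duration D = (sum_t t * PV_t) / P = 4967.595870 / 1069.687427 = 4.643970

Answer: Macaulay duration = 4.6440 years
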